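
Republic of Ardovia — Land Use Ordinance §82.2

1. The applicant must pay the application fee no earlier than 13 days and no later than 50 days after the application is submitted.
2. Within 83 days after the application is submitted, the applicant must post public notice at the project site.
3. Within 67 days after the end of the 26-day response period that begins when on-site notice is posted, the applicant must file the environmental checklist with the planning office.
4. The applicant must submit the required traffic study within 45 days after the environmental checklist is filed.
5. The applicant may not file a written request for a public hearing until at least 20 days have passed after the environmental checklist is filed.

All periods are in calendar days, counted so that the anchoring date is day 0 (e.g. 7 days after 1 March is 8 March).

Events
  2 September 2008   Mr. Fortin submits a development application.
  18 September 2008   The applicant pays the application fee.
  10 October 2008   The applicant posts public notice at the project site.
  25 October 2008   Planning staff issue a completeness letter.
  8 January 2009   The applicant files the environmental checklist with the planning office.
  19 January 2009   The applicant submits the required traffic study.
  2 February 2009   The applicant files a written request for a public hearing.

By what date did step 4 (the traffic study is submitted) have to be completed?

22 February 2009

Step 4 runs from 8 January 2009, when the environmental checklist is filed. 45 days after 8 January 2009 is 22 February 2009.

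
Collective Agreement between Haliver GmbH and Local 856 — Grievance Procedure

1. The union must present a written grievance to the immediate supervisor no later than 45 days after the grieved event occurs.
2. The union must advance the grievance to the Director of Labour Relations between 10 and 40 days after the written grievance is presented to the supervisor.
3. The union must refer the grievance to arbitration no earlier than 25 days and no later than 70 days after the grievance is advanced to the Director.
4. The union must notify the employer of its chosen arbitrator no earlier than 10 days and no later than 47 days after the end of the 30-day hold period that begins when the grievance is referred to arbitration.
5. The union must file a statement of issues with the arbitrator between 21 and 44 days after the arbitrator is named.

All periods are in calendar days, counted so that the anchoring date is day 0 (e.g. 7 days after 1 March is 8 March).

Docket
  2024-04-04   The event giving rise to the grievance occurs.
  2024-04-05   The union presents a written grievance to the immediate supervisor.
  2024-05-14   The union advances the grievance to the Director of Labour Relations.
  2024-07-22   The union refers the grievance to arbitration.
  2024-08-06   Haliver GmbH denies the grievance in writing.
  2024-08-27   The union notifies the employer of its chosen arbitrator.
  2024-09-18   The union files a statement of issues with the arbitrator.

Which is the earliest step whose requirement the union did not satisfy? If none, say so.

Step 4

Step 1 — counting 45 days from 2024-04-04 (when the grieved event occurs) gives a deadline of 2024-05-19; 2024-04-05 is within that limit.
Step 2 — 10 and 40 days from 2024-04-05 (when the written grievance is presented to the supervisor) are 2024-04-15 and 2024-05-15 respectively; 2024-05-14 falls inside that range.
Step 3 — 25 and 70 days from 2024-05-14 (when the grievance is advanced to the Director) are 2024-06-08 and 2024-07-23 respectively; done 2024-07-22 — within the window.
Step 4 — 10 and 47 days from 2024-08-21 (end of the 30-day hold period, which began when the grievance is referred to arbitration on 2024-07-22) are 2024-08-31 and 2024-10-07 respectively; done 2024-08-27 — 4 days before the window opened.
The analysis stops there.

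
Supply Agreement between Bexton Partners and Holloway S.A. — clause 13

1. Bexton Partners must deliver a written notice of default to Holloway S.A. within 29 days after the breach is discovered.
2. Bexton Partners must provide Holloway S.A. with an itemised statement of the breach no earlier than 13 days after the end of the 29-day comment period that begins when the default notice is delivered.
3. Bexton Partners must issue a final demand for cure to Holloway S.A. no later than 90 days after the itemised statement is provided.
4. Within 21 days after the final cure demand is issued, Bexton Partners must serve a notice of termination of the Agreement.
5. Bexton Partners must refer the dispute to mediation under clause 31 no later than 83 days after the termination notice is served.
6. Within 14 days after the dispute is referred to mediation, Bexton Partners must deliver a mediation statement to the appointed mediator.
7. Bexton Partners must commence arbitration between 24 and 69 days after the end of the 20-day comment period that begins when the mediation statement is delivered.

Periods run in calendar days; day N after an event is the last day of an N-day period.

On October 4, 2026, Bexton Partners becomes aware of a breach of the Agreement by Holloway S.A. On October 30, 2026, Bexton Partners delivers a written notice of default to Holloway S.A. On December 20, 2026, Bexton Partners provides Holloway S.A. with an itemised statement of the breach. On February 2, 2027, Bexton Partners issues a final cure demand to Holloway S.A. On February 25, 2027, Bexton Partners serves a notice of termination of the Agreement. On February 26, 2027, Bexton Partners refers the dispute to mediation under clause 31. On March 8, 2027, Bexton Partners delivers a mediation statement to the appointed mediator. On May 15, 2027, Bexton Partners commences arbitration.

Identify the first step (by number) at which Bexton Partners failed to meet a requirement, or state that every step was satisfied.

Step 1: 29 days after October 4, 2026 (when the breach is discovered) is November 2, 2026; October 30, 2026 is within that limit.
Step 2: the earliest permitted date is 13 days after November 28, 2026 (end of the 29-day comment period, which began when the default notice is delivered on October 30, 2026), i.e. December 11, 2026; done December 20, 2026, after the minimum wait.
Step 3: 90 days after December 20, 2026 (when the itemised statement is provided) is March 20, 2027; February 2, 2027 is within that limit.
Step 4: 21 days after February 2, 2027 (when the final cure demand is issued) is February 23, 2027; February 25, 2027 misses that deadline by 2 days.

Step 4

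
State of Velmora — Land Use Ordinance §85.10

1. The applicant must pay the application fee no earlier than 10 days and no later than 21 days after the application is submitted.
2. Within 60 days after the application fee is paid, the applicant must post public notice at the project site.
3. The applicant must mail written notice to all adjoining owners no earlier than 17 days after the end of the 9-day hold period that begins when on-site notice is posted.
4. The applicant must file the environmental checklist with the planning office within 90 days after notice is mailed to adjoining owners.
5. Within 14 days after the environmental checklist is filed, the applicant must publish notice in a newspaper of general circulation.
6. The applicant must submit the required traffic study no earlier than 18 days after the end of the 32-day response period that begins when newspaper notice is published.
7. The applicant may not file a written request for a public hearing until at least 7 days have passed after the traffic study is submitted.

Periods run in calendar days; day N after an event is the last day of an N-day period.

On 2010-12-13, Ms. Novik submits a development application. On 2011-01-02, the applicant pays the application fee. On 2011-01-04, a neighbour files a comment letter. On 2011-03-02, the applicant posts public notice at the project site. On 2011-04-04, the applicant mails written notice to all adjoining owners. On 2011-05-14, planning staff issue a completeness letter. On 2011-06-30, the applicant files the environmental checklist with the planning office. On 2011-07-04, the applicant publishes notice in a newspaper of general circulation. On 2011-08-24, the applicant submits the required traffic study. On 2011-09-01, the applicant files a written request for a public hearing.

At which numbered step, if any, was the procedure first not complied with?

None — every step was satisfied

Step 1 — 10 and 21 days from 2010-12-13 (when the application is submitted) are 2010-12-23 and 2011-01-03 respectively; 2011-01-02 falls inside that range.
Step 2 — counting 60 days from 2011-01-02 (when the application fee is paid) gives a deadline of 2011-03-03; 2011-03-02 is within that limit.
Step 3 — must wait 17 days from 2011-03-11 (end of the 9-day hold period, which began when on-site notice is posted on 2011-03-02), so not before 2011-03-28; 2011-04-04 is on or after that date.
Step 4 — counting 90 days from 2011-04-04 (when notice is mailed to adjoining owners) gives a deadline of 2011-07-03; 2011-06-30 is within that limit.
Step 5 — counting 14 days from 2011-06-30 (when the environmental checklist is filed) gives a deadline of 2011-07-14; 2011-07-04 is within that limit.
Step 6 — must wait 18 days from 2011-08-05 (end of the 32-day response period, which began when newspaper notice is published on 2011-07-04), so not before 2011-08-23; done 2011-08-24, after the minimum wait.
Step 7 — must wait 7 days from 2011-08-24 (when the traffic study is submitted), so not before 2011-08-31; done 2011-09-01, after the minimum wait.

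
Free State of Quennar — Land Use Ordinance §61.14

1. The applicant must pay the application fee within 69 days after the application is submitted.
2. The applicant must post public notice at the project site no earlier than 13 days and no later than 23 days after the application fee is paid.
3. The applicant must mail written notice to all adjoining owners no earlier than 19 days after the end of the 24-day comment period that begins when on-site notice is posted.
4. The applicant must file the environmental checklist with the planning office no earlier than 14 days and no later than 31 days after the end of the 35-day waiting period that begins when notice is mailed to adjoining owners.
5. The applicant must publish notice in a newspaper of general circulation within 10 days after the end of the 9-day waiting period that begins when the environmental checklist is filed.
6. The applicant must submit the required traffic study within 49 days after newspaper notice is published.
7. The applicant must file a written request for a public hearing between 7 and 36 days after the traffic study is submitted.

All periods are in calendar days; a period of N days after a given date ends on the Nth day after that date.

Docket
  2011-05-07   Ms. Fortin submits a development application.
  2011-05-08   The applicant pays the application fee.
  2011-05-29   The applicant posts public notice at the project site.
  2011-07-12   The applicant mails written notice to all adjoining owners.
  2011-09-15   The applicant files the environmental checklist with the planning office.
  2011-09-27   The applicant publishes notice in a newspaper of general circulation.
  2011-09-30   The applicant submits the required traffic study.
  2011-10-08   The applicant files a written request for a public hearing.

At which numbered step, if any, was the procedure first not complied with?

None — every step was satisfied

(1) due by 2011-05-07 + 69 days = 2011-07-15; done 2011-05-08 — timely.
(2) the permitted window runs from 2011-05-08 + 13 = 2011-05-21 to 2011-05-08 + 23 = 2011-05-31; done 2011-05-29 — within the window.
(3) permitted from 2011-06-22 + 19 days = 2011-07-11 onward; done 2011-07-12, after the minimum wait.
(4) the permitted window runs from 2011-08-16 + 14 = 2011-08-30 to 2011-08-16 + 31 = 2011-09-16; done 2011-09-15, which is between those dates.
(5) due by 2011-09-24 + 10 days = 2011-10-04; done 2011-09-27 — timely.
(6) due by 2011-09-27 + 49 days = 2011-11-15; completed 2011-09-30, before the deadline.
(7) the permitted window runs from 2011-09-30 + 7 = 2011-10-07 to 2011-09-30 + 36 = 2011-11-05; done 2011-10-08, which is between those dates.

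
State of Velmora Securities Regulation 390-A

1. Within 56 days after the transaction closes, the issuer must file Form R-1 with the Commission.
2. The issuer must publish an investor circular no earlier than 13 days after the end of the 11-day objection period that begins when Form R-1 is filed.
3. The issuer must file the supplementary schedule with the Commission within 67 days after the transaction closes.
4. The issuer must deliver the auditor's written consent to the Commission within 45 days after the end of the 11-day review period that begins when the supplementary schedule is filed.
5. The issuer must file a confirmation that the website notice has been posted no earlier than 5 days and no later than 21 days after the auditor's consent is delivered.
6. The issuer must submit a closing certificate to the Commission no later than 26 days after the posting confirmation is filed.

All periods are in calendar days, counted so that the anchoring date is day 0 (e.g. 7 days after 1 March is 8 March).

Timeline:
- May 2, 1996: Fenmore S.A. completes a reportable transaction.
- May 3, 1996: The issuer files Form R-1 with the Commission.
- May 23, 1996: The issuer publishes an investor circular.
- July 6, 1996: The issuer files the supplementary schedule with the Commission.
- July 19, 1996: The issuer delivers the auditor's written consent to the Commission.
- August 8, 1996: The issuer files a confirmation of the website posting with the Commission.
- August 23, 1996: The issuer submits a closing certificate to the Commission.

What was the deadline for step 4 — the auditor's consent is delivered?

August 31, 1996

The supplementary schedule is filed on July 6, 1996; the 11-day review period therefore ends July 17, 1996, and step 4 runs from that date. 45 days after July 17, 1996 is August 31, 1996.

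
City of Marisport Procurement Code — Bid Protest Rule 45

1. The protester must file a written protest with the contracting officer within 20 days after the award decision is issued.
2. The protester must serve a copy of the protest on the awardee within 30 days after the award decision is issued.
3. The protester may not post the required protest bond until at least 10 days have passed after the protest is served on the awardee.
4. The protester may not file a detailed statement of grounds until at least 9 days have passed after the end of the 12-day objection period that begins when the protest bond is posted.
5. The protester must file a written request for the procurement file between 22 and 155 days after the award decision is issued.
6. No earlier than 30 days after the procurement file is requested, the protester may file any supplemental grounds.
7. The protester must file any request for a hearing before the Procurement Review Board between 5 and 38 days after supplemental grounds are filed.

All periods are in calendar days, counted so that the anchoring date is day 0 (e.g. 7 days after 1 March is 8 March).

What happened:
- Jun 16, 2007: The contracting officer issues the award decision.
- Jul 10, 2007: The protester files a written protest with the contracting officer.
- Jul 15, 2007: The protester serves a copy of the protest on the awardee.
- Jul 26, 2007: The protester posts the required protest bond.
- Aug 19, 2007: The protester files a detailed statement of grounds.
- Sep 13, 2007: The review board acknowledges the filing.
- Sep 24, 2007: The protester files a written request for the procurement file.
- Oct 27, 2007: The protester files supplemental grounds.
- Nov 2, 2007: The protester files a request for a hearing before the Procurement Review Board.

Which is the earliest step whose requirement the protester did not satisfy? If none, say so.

Step 1

Step 1 — counting 20 days from Jun 16, 2007 (when the award decision is issued) gives a deadline of Jul 6, 2007; done Jul 10, 2007 — 4 days late.
The analysis stops there.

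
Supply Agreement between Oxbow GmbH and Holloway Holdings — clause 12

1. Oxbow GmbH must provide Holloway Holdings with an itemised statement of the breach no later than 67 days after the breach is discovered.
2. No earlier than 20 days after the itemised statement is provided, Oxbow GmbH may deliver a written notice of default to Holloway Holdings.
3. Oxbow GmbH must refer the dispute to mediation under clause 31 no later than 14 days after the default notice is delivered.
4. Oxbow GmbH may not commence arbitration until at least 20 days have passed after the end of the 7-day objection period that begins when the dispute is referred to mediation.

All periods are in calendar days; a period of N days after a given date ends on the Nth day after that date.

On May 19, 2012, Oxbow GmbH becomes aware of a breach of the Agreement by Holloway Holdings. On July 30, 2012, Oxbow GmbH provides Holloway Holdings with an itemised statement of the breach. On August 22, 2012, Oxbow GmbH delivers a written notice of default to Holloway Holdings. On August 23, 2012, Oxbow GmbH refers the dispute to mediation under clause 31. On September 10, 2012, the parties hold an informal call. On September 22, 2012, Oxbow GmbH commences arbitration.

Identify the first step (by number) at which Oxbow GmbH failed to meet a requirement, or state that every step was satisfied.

Step 1

Step 1: 67 days after May 19, 2012 (when the breach is discovered) is July 25, 2012; July 30, 2012 misses that deadline by 5 days.
That is the first point of non-compliance.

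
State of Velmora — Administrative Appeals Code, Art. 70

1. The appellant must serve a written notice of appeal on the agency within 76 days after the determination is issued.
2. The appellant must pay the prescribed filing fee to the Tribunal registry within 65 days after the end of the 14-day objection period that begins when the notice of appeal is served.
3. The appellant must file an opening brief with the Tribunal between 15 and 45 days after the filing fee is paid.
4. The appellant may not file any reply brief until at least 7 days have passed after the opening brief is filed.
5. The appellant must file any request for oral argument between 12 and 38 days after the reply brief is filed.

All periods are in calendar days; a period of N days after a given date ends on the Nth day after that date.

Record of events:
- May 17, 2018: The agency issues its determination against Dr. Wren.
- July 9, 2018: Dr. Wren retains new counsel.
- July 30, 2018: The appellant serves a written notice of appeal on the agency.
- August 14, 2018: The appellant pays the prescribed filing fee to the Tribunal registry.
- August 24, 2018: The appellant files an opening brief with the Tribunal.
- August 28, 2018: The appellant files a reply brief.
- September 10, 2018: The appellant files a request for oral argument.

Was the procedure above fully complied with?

No

Step 1 — counting 76 days from May 17, 2018 (when the determination is issued) gives a deadline of August 1, 2018; July 30, 2018 is within that limit.
Step 2 — counting 65 days from August 13, 2018 (end of the 14-day objection period, which began when the notice of appeal is served on July 30, 2018) gives a deadline of October 17, 2018; done August 14, 2018 — timely.
Step 3 — 15 and 45 days from August 14, 2018 (when the filing fee is paid) are August 29, 2018 and September 28, 2018 respectively; August 24, 2018 is 5 days too early.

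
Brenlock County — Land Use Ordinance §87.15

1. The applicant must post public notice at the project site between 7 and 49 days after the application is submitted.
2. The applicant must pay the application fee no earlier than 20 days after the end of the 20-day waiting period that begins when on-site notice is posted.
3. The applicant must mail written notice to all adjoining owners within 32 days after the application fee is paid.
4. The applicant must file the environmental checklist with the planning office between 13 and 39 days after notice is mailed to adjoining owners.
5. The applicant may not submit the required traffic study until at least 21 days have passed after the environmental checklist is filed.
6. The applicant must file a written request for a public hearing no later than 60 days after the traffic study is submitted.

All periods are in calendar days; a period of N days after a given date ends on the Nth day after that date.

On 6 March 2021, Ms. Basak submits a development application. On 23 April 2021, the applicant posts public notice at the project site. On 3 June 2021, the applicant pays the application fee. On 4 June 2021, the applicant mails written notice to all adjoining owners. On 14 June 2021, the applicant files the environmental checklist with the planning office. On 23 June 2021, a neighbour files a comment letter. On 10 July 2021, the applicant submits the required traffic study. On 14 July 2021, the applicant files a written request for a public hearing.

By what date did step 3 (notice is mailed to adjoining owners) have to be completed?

5 July 2021

Step 3 runs from 3 June 2021, when the application fee is paid. 32 days after 3 June 2021 is 5 July 2021.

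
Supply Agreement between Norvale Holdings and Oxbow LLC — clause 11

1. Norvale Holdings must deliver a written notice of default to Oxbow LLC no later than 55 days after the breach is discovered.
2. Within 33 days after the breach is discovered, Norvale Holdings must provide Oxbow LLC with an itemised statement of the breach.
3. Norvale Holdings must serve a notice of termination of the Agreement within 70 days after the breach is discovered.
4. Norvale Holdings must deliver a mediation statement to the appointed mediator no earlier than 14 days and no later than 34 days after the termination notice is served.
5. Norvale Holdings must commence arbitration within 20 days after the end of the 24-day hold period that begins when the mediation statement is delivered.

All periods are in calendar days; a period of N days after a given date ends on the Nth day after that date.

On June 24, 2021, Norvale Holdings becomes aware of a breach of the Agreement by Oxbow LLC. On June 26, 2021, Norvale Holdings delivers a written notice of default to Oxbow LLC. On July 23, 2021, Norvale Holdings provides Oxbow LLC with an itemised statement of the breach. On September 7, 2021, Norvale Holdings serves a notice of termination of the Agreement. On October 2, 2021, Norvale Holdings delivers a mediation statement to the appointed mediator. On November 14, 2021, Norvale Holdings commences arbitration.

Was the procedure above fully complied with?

(1) due by June 24, 2021 + 55 days = August 18, 2021; done June 26, 2021 — timely.
(2) due by June 24, 2021 + 33 days = July 27, 2021; done July 23, 2021 — timely.
(3) due by June 24, 2021 + 70 days = September 2, 2021; September 7, 2021 misses that deadline by 5 days.
The procedure was therefore not followed at step 3.

No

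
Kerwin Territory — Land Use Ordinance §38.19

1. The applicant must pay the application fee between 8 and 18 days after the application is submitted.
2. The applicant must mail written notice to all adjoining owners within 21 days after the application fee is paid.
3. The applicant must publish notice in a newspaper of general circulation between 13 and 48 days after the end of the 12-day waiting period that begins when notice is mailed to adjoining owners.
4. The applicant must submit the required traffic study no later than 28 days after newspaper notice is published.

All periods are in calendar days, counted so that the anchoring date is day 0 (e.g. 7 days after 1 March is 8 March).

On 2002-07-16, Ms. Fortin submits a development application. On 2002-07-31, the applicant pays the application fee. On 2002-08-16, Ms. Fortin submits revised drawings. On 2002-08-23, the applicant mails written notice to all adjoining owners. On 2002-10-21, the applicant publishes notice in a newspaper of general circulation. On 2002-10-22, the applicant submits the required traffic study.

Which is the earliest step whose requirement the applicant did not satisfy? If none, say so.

Step 2

Step 1: the window is 8–18 days after 2002-07-16 (when the application is submitted), so 2002-07-24 through 2002-08-03; done 2002-07-31 — within the window.
Step 2: 21 days after 2002-07-31 (when the application fee is paid) is 2002-08-21; 2002-08-23 misses that deadline by 2 days.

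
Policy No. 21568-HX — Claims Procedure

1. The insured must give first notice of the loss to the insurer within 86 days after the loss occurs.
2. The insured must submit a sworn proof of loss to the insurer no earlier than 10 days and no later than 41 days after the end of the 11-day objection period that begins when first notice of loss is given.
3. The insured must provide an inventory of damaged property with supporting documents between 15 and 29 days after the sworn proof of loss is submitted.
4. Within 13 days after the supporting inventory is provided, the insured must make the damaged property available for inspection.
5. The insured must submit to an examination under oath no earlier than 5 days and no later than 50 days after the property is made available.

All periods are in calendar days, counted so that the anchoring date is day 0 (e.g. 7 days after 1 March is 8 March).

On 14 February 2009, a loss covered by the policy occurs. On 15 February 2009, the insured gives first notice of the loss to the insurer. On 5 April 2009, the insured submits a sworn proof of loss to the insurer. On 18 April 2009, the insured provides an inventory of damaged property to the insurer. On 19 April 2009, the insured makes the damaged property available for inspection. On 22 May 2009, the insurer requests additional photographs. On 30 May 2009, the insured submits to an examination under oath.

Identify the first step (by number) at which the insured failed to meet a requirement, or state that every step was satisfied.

Step 3

(1) due by 14 February 2009 + 86 days = 11 May 2009; completed 15 February 2009, before the deadline.
(2) the permitted window runs from 26 February 2009 + 10 = 8 March 2009 to 26 February 2009 + 41 = 8 April 2009; 5 April 2009 falls inside that range.
(3) the permitted window runs from 5 April 2009 + 15 = 20 April 2009 to 5 April 2009 + 29 = 4 May 2009; 18 April 2009 is 2 days too early.
The procedure was therefore not followed at step 3.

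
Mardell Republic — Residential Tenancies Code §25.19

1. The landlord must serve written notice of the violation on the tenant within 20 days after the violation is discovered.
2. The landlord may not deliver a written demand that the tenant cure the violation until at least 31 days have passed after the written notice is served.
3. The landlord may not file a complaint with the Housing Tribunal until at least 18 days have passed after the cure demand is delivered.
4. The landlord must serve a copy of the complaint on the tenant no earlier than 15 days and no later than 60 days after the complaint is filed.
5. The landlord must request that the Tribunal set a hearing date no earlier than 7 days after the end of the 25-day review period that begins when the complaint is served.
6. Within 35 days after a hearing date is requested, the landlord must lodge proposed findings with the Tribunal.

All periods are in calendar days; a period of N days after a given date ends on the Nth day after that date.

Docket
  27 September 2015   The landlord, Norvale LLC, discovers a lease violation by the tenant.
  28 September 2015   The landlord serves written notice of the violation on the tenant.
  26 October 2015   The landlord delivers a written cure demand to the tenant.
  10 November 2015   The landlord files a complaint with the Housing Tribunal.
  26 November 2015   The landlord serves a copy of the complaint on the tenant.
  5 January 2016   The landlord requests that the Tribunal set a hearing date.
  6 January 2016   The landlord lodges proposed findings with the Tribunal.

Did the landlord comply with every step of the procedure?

No

Step 1: 20 days after 27 September 2015 (when the violation is discovered) is 17 October 2015; completed 28 September 2015, before the deadline.
Step 2: the earliest permitted date is 31 days after 28 September 2015 (when the written notice is served), i.e. 29 October 2015; done 26 October 2015 — 3 days too early.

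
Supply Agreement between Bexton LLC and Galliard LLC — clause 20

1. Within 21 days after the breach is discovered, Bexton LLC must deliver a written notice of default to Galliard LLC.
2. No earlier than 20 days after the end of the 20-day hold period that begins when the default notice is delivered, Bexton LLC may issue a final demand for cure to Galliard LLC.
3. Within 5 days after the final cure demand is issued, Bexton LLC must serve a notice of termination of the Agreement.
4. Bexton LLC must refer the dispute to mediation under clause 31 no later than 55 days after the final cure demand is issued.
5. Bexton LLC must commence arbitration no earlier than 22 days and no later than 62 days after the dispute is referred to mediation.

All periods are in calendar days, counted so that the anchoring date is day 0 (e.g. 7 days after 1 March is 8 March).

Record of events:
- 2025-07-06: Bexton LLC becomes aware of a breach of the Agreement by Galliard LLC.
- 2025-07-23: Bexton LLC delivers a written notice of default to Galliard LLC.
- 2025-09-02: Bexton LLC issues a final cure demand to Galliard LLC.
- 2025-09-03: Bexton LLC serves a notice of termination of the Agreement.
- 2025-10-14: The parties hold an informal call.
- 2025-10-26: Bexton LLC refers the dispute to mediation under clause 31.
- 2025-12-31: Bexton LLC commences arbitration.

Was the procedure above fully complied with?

No

Step 1 — counting 21 days from 2025-07-06 (when the breach is discovered) gives a deadline of 2025-07-27; done 2025-07-23 — timely.
Step 2 — must wait 20 days from 2025-08-12 (end of the 20-day hold period, which began when the default notice is delivered on 2025-07-23), so not before 2025-09-01; 2025-09-02 is on or after that date.
Step 3 — counting 5 days from 2025-09-02 (when the final cure demand is issued) gives a deadline of 2025-09-07; 2025-09-03 is within that limit.
Step 4 — counting 55 days from 2025-09-02 (when the final cure demand is issued) gives a deadline of 2025-10-27; 2025-10-26 is within that limit.
Step 5 — 22 and 62 days from 2025-10-26 (when the dispute is referred to mediation) are 2025-11-17 and 2025-12-27 respectively; done 2025-12-31 — 4 days after the window closed.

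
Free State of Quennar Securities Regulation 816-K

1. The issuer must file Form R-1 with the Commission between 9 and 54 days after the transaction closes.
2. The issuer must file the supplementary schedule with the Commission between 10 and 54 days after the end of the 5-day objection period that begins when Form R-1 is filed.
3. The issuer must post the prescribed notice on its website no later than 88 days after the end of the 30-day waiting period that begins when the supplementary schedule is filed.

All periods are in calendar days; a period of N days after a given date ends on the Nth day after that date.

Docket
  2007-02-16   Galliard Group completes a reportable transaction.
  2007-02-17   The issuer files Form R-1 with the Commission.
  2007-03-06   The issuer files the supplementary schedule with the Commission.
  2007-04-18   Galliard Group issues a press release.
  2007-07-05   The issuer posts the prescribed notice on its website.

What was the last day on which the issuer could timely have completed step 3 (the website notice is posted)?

The supplementary schedule is filed on 2007-03-06; the 30-day waiting period therefore ends 2007-04-05, and step 3 runs from that date. 88 days after 2007-04-05 is 2007-07-02.

2007-07-02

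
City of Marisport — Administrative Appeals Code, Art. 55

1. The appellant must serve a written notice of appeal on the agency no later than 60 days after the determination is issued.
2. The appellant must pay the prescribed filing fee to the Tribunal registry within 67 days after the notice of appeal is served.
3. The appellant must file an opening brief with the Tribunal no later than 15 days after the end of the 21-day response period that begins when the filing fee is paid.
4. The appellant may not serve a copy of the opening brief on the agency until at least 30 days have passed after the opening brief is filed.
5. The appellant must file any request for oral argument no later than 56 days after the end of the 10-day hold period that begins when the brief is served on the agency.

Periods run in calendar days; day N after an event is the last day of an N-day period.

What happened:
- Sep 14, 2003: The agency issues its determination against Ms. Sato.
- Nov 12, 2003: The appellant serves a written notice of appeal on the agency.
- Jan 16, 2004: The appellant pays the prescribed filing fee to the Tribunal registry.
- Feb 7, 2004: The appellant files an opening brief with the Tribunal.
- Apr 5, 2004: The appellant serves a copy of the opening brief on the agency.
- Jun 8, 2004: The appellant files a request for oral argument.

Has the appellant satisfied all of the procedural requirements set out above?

(1) due by Sep 14, 2003 + 60 days = Nov 13, 2003; Nov 12, 2003 is within that limit.
(2) due by Nov 12, 2003 + 67 days = Jan 18, 2004; done Jan 16, 2004 — timely.
(3) due by Feb 6, 2004 + 15 days = Feb 21, 2004; done Feb 7, 2004 — timely.
(4) permitted from Feb 7, 2004 + 30 days = Mar 8, 2004 onward; Apr 5, 2004 is on or after that date.
(5) due by Apr 15, 2004 + 56 days = Jun 10, 2004; done Jun 8, 2004 — timely.

Yes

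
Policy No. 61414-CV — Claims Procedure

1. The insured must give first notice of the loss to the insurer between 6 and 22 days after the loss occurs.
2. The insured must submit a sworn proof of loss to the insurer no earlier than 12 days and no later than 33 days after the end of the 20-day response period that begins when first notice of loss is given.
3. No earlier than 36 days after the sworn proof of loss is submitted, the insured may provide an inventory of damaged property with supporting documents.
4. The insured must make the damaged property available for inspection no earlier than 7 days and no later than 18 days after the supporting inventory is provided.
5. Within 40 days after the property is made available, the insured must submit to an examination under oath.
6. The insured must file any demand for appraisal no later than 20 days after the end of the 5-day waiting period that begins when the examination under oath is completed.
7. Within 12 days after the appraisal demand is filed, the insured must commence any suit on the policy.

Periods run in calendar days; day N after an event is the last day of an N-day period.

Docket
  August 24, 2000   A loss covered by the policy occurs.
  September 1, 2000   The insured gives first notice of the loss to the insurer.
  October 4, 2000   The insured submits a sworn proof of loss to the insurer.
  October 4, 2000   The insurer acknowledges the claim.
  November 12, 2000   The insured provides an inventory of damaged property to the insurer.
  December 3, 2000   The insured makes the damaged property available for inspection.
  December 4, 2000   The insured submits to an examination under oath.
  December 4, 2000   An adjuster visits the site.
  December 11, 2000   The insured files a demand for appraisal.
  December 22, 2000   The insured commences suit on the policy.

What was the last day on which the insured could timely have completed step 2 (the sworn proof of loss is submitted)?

First notice of loss is given on September 1, 2000; the 20-day response period therefore ends September 21, 2000, and step 2 runs from that date. The window is 12–33 days after September 21, 2000; it closes on October 24, 2000.

October 24, 2000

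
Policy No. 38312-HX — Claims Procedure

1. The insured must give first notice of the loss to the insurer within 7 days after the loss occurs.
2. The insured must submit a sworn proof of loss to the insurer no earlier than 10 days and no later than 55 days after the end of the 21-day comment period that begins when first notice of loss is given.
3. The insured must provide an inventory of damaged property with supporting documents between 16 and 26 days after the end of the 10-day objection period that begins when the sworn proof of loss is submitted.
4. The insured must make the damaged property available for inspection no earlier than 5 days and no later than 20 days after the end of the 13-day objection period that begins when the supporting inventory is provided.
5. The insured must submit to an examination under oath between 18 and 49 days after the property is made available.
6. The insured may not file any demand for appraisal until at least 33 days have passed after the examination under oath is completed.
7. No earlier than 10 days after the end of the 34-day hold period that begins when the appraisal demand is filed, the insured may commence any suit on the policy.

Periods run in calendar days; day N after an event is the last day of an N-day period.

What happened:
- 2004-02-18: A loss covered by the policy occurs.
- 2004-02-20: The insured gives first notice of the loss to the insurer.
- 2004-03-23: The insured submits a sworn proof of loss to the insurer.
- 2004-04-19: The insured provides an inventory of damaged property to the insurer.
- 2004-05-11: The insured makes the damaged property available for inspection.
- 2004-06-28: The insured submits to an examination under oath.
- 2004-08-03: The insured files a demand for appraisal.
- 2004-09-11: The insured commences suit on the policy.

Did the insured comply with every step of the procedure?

No

Step 1: 7 days after 2004-02-18 (when the loss occurs) is 2004-02-25; done 2004-02-20 — timely.
Step 2: the window is 10–55 days after 2004-03-12 (end of the 21-day comment period, which began when first notice of loss is given on 2004-02-20), so 2004-03-22 through 2004-05-06; 2004-03-23 falls inside that range.
Step 3: the window is 16–26 days after 2004-04-02 (end of the 10-day objection period, which began when the sworn proof of loss is submitted on 2004-03-23), so 2004-04-18 through 2004-04-28; done 2004-04-19 — within the window.
Step 4: the window is 5–20 days after 2004-05-02 (end of the 13-day objection period, which began when the supporting inventory is provided on 2004-04-19), so 2004-05-07 through 2004-05-22; done 2004-05-11 — within the window.
Step 5: the window is 18–49 days after 2004-05-11 (when the property is made available), so 2004-05-29 through 2004-06-29; done 2004-06-28, which is between those dates.
Step 6: the earliest permitted date is 33 days after 2004-06-28 (when the examination under oath is completed), i.e. 2004-07-31; done 2004-08-03, after the minimum wait.
Step 7: the earliest permitted date is 10 days after 2004-09-06 (end of the 34-day hold period, which began when the appraisal demand is filed on 2004-08-03), i.e. 2004-09-16; done 2004-09-11 — 5 days too early.
Later steps need not be reached.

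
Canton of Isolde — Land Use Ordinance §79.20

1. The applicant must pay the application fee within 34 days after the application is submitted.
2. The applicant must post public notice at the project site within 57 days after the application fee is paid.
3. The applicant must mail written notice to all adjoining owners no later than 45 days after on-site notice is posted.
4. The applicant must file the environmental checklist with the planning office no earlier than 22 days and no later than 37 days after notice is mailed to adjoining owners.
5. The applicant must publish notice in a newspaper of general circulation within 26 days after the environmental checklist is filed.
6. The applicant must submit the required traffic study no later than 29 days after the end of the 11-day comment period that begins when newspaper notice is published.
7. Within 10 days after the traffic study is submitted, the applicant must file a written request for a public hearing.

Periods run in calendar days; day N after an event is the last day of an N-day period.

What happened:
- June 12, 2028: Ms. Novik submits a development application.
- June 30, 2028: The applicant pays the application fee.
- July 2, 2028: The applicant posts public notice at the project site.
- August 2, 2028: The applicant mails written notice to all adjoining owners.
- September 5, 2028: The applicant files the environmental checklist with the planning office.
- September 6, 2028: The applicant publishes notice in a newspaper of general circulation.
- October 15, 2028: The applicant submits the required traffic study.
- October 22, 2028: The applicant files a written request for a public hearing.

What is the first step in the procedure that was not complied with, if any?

Step 1 — counting 34 days from June 12, 2028 (when the application is submitted) gives a deadline of July 16, 2028; June 30, 2028 is within that limit.
Step 2 — counting 57 days from June 30, 2028 (when the application fee is paid) gives a deadline of August 26, 2028; done July 2, 2028 — timely.
Step 3 — counting 45 days from July 2, 2028 (when on-site notice is posted) gives a deadline of August 16, 2028; completed August 2, 2028, before the deadline.
Step 4 — 22 and 37 days from August 2, 2028 (when notice is mailed to adjoining owners) are August 24, 2028 and September 8, 2028 respectively; done September 5, 2028, which is between those dates.
Step 5 — counting 26 days from September 5, 2028 (when the environmental checklist is filed) gives a deadline of October 1, 2028; September 6, 2028 is within that limit.
Step 6 — counting 29 days from September 17, 2028 (end of the 11-day comment period, which began when newspaper notice is published on September 6, 2028) gives a deadline of October 16, 2028; October 15, 2028 is within that limit.
Step 7 — counting 10 days from October 15, 2028 (when the traffic study is submitted) gives a deadline of October 25, 2028; done October 22, 2028 — timely.

None — every step was satisfied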